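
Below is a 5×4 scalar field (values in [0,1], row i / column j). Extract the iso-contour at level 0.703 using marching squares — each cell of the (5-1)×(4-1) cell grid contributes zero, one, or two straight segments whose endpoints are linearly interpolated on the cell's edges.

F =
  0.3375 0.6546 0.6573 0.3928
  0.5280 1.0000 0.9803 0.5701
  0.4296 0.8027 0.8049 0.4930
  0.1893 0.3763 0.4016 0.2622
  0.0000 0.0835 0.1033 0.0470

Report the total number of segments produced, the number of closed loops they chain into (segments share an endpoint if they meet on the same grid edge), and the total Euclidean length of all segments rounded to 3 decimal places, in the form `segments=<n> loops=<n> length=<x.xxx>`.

cell (0,0): code 0100 → (0.140,1.000)–(1.000,0.371)
cell (0,1): code 1100 → (0.141,2.000)–(0.140,1.000)
cell (0,2): code 1000 → (1.000,2.676)–(0.141,2.000)
cell (1,0): code 0110 → (1.000,0.371)–(2.000,0.733)
cell (1,2): code 1001 → (2.000,2.327)–(1.000,2.676)
cell (2,0): code 0010 → (2.000,0.733)–(2.234,1.000)
cell (2,1): code 0011 → (2.234,1.000)–(2.253,2.000)
cell (2,2): code 0001 → (2.253,2.000)–(2.000,2.327)
total: 8 segments, chained into 1 closed loop(s), length Σ = 7.049260

segments=8 loops=1 length=7.049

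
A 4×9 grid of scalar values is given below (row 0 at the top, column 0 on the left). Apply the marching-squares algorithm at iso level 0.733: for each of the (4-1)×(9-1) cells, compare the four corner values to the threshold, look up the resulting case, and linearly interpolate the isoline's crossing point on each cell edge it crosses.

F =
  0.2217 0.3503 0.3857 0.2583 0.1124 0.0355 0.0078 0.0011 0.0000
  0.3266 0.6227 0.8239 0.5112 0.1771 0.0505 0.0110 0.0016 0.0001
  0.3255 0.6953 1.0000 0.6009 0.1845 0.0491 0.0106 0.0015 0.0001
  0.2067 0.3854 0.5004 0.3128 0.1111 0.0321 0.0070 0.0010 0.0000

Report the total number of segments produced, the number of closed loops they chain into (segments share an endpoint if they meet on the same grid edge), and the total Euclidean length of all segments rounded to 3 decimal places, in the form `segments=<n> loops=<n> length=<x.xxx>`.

cell (0,1): code 0100 → (0.793,2.000)–(1.000,1.548)
cell (0,2): code 1000 → (1.000,2.291)–(0.793,2.000)
cell (1,1): code 0110 → (1.000,1.548)–(2.000,1.124)
cell (1,2): code 1001 → (2.000,2.669)–(1.000,2.291)
cell (2,1): code 0010 → (2.000,1.124)–(2.534,2.000)
cell (2,2): code 0001 → (2.534,2.000)–(2.000,2.669)
total: 6 segments, chained into 1 closed loop(s), length Σ = 4.892431

segments=6 loops=1 length=4.892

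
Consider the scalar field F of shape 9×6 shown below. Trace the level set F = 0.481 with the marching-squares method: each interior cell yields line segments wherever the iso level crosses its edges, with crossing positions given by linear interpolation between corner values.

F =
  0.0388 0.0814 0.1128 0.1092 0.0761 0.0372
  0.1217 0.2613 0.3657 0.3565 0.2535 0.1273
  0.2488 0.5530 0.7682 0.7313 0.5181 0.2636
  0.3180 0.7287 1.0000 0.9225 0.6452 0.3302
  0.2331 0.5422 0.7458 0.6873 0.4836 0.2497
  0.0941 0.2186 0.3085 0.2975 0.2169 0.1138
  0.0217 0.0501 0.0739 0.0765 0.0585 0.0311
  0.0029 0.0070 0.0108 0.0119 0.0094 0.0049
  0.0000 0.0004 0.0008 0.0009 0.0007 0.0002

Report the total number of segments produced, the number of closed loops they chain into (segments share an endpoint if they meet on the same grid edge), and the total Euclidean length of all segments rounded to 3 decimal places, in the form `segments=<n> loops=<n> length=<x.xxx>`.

cell (1,0): code 0100 → (1.753,1.000)–(2.000,0.763)
cell (1,1): code 1100 → (1.286,2.000)–(1.753,1.000)
cell (1,2): code 1100 → (1.332,3.000)–(1.286,2.000)
cell (1,3): code 1100 → (1.860,4.000)–(1.332,3.000)
cell (1,4): code 1000 → (2.000,4.146)–(1.860,4.000)
cell (2,0): code 0110 → (2.000,0.763)–(3.000,0.397)
cell (2,4): code 1001 → (3.000,4.521)–(2.000,4.146)
cell (3,0): code 0110 → (3.000,0.397)–(4.000,0.802)
cell (3,4): code 1001 → (4.000,4.011)–(3.000,4.521)
cell (4,0): code 0010 → (4.000,0.802)–(4.189,1.000)
cell (4,1): code 0011 → (4.189,1.000)–(4.606,2.000)
cell (4,2): code 0011 → (4.606,2.000)–(4.529,3.000)
cell (4,3): code 0011 → (4.529,3.000)–(4.010,4.000)
cell (4,4): code 0001 → (4.010,4.000)–(4.000,4.011)
total: 14 segments, chained into 1 closed loop(s), length Σ = 11.615851

segments=14 loops=1 length=11.616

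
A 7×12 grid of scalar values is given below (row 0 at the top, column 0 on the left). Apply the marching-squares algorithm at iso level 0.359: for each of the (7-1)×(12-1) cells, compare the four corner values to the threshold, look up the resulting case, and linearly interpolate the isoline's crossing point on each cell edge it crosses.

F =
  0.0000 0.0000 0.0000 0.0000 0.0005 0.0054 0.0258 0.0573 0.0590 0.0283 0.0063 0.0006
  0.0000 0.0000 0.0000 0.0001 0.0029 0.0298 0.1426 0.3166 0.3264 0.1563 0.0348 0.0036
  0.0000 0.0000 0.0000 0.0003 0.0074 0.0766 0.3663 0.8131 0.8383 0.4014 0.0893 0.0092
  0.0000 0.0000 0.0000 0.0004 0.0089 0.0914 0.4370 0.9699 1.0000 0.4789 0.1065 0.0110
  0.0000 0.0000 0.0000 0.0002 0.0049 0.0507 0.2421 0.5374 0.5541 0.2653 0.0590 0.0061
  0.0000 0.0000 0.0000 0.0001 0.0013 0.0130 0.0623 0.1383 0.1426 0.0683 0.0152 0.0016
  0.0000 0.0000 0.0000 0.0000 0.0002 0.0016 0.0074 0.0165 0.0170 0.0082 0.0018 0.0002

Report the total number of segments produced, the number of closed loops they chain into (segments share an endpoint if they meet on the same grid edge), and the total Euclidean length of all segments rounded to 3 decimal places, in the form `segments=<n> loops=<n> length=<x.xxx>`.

cell (1,5): code 0100 → (1.967,6.000)–(2.000,5.975)
cell (1,6): code 1100 → (1.085,7.000)–(1.967,6.000)
cell (1,7): code 1100 → (1.064,8.000)–(1.085,7.000)
cell (1,8): code 1100 → (1.827,9.000)–(1.064,8.000)
cell (1,9): code 1000 → (2.000,9.136)–(1.827,9.000)
cell (2,5): code 0110 → (2.000,5.975)–(3.000,5.774)
cell (2,9): code 1001 → (3.000,9.322)–(2.000,9.136)
cell (3,5): code 0010 → (3.000,5.774)–(3.400,6.000)
cell (3,6): code 0111 → (3.400,6.000)–(4.000,6.396)
cell (3,8): code 1011 → (4.000,8.676)–(3.561,9.000)
cell (3,9): code 0001 → (3.561,9.000)–(3.000,9.322)
cell (4,6): code 0010 → (4.000,6.396)–(4.447,7.000)
cell (4,7): code 0011 → (4.447,7.000)–(4.474,8.000)
cell (4,8): code 0001 → (4.474,8.000)–(4.000,8.676)
total: 14 segments, chained into 1 closed loop(s), length Σ = 10.837964

segments=14 loops=1 length=10.838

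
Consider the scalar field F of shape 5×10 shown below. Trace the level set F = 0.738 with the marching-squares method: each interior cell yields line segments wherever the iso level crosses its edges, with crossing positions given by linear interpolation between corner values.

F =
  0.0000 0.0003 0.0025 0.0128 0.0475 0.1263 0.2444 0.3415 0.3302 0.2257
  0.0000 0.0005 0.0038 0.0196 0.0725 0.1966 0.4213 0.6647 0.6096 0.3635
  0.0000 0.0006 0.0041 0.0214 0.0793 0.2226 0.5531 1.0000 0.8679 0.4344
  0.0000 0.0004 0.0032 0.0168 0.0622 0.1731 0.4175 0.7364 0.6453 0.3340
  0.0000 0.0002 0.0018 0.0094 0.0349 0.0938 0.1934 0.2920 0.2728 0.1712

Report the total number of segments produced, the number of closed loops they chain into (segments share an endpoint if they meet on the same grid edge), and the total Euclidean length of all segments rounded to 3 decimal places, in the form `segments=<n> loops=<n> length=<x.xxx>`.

segments=6 loops=1 length=5.491

cell (1,6): code 0100 → (1.219,7.000)–(2.000,6.414)
cell (1,7): code 1100 → (1.497,8.000)–(1.219,7.000)
cell (1,8): code 1000 → (2.000,8.300)–(1.497,8.000)
cell (2,6): code 0010 → (2.000,6.414)–(2.994,7.000)
cell (2,7): code 0011 → (2.994,7.000)–(2.584,8.000)
cell (2,8): code 0001 → (2.584,8.000)–(2.000,8.300)
total: 6 segments, chained into 1 closed loop(s), length Σ = 5.491206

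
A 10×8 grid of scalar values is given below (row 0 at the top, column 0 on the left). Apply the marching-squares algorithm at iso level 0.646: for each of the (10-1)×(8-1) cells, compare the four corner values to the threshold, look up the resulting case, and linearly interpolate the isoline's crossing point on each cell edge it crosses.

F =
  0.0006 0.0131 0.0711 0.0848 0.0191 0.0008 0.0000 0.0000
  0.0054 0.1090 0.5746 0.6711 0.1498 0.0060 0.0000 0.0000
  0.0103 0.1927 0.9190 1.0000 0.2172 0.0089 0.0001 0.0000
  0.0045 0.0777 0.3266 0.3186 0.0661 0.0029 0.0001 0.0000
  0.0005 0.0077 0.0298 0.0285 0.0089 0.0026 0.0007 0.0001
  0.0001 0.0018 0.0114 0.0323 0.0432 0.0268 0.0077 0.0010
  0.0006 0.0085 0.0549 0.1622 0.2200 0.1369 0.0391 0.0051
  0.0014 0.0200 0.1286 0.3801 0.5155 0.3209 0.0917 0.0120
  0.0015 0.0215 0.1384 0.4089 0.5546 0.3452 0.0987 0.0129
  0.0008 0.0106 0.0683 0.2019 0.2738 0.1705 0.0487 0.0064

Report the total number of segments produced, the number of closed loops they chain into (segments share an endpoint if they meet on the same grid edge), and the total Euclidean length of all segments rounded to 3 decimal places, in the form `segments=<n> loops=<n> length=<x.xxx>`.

segments=8 loops=1 length=5.337

cell (0,2): code 0100 → (0.957,3.000)–(1.000,2.740)
cell (0,3): code 1000 → (1.000,3.048)–(0.957,3.000)
cell (1,1): code 0100 → (1.207,2.000)–(2.000,1.624)
cell (1,2): code 1110 → (1.000,2.740)–(1.207,2.000)
cell (1,3): code 1001 → (2.000,3.452)–(1.000,3.048)
cell (2,1): code 0010 → (2.000,1.624)–(2.461,2.000)
cell (2,2): code 0011 → (2.461,2.000)–(2.520,3.000)
cell (2,3): code 0001 → (2.520,3.000)–(2.000,3.452)
total: 8 segments, chained into 1 closed loop(s), length Σ = 5.337443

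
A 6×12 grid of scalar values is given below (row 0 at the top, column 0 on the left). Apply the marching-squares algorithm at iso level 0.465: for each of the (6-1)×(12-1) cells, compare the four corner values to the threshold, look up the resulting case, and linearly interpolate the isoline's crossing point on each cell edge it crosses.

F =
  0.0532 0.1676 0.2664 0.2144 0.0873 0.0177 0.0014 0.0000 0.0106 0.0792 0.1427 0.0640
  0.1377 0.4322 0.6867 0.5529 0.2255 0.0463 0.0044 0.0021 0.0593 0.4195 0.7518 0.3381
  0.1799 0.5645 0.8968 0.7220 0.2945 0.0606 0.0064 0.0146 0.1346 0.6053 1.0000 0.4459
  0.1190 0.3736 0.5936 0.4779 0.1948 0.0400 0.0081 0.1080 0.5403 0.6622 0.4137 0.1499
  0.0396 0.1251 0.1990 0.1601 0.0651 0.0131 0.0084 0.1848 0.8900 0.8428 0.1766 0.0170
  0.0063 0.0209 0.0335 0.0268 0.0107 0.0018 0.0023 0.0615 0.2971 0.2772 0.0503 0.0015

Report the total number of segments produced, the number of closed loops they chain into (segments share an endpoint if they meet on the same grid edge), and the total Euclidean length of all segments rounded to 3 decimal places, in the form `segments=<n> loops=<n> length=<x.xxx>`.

segments=26 loops=2 length=20.445

cell (0,1): code 0100 → (0.473,2.000)–(1.000,1.129)
cell (0,2): code 1100 → (0.740,3.000)–(0.473,2.000)
cell (0,3): code 1000 → (1.000,3.268)–(0.740,3.000)
cell (0,9): code 0100 → (0.529,10.000)–(1.000,9.137)
cell (0,10): code 1000 → (1.000,10.693)–(0.529,10.000)
cell (1,0): code 0100 → (1.248,1.000)–(2.000,0.741)
cell (1,1): code 1110 → (1.000,1.129)–(1.248,1.000)
cell (1,3): code 1001 → (2.000,3.601)–(1.000,3.268)
cell (1,8): code 0100 → (1.245,9.000)–(2.000,8.702)
cell (1,9): code 1110 → (1.000,9.137)–(1.245,9.000)
cell (1,10): code 1001 → (2.000,10.966)–(1.000,10.693)
cell (2,0): code 0010 → (2.000,0.741)–(2.521,1.000)
cell (2,1): code 0111 → (2.521,1.000)–(3.000,1.415)
cell (2,3): code 1001 → (3.000,3.046)–(2.000,3.601)
cell (2,7): code 0100 → (2.814,8.000)–(3.000,7.826)
cell (2,8): code 1110 → (2.000,8.702)–(2.814,8.000)
cell (2,9): code 1011 → (3.000,9.794)–(2.913,10.000)
cell (2,10): code 0001 → (2.913,10.000)–(2.000,10.966)
cell (3,1): code 0010 → (3.000,1.415)–(3.326,2.000)
cell (3,2): code 0011 → (3.326,2.000)–(3.041,3.000)
cell (3,3): code 0001 → (3.041,3.000)–(3.000,3.046)
cell (3,7): code 0110 → (3.000,7.826)–(4.000,7.397)
cell (3,9): code 1001 → (4.000,9.567)–(3.000,9.794)
cell (4,7): code 0010 → (4.000,7.397)–(4.717,8.000)
cell (4,8): code 0011 → (4.717,8.000)–(4.668,9.000)
cell (4,9): code 0001 → (4.668,9.000)–(4.000,9.567)
total: 26 segments, chained into 2 closed loop(s), length Σ = 20.445293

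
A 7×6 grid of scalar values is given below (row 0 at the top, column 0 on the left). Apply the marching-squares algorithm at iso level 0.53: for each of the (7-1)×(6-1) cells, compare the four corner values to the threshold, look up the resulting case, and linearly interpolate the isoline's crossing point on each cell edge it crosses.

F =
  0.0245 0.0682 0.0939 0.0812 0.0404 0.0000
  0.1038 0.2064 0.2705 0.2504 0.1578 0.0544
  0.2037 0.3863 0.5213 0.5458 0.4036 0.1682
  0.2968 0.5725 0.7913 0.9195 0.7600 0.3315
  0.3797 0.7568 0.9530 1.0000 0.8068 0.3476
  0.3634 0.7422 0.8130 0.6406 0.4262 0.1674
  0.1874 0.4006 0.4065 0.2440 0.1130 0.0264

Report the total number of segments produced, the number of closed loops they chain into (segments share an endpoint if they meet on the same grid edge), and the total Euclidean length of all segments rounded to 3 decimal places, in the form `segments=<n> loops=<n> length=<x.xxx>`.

segments=16 loops=1 length=12.551

cell (1,2): code 0100 → (1.947,3.000)–(2.000,2.355)
cell (1,3): code 1000 → (2.000,3.111)–(1.947,3.000)
cell (2,0): code 0100 → (2.772,1.000)–(3.000,0.846)
cell (2,1): code 1100 → (2.032,2.000)–(2.772,1.000)
cell (2,2): code 1110 → (2.000,2.355)–(2.032,2.000)
cell (2,3): code 1101 → (2.355,4.000)–(2.000,3.111)
cell (2,4): code 1000 → (3.000,4.537)–(2.355,4.000)
cell (3,0): code 0110 → (3.000,0.846)–(4.000,0.399)
cell (3,4): code 1001 → (4.000,4.603)–(3.000,4.537)
cell (4,0): code 0110 → (4.000,0.399)–(5.000,0.440)
cell (4,3): code 1011 → (5.000,3.516)–(4.727,4.000)
cell (4,4): code 0001 → (4.727,4.000)–(4.000,4.603)
cell (5,0): code 0010 → (5.000,0.440)–(5.621,1.000)
cell (5,1): code 0011 → (5.621,1.000)–(5.696,2.000)
cell (5,2): code 0011 → (5.696,2.000)–(5.279,3.000)
cell (5,3): code 0001 → (5.279,3.000)–(5.000,3.516)
total: 16 segments, chained into 1 closed loop(s), length Σ = 12.550639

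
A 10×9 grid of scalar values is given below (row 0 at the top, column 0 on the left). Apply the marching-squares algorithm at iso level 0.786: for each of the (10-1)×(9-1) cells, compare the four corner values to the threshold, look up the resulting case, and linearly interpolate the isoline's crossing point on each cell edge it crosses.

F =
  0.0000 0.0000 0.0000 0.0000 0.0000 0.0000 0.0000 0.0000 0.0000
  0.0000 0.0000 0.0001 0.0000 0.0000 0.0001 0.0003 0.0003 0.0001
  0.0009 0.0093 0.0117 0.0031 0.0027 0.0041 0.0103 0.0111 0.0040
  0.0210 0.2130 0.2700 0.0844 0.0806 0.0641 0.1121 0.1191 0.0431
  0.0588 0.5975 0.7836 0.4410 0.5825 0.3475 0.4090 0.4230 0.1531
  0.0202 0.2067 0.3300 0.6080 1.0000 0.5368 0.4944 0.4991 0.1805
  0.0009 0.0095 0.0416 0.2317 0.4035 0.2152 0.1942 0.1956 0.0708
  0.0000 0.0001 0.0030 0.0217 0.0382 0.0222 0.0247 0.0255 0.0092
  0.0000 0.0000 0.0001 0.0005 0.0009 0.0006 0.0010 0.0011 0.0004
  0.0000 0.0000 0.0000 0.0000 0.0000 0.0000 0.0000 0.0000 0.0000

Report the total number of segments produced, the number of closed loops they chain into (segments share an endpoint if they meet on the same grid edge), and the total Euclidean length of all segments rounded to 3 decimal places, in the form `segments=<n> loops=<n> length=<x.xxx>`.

segments=4 loops=1 length=2.677

cell (4,3): code 0100 → (4.487,4.000)–(5.000,3.454)
cell (4,4): code 1000 → (5.000,4.462)–(4.487,4.000)
cell (5,3): code 0010 → (5.000,3.454)–(5.359,4.000)
cell (5,4): code 0001 → (5.359,4.000)–(5.000,4.462)
total: 4 segments, chained into 1 closed loop(s), length Σ = 2.677087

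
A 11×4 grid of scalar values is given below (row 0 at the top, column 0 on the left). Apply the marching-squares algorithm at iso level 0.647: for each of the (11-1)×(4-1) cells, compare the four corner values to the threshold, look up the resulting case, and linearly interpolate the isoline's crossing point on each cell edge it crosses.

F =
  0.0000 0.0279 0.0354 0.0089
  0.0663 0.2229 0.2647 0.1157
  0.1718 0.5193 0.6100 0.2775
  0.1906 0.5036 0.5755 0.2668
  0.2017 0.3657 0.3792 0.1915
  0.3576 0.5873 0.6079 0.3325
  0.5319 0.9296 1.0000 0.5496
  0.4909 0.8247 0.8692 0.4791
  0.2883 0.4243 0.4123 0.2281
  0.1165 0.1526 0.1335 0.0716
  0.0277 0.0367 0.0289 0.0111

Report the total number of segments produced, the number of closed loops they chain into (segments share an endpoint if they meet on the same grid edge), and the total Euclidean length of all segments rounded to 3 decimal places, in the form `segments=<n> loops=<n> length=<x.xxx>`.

segments=8 loops=1 length=7.767

cell (5,0): code 0100 → (5.174,1.000)–(6.000,0.289)
cell (5,1): code 1100 → (5.100,2.000)–(5.174,1.000)
cell (5,2): code 1000 → (6.000,2.784)–(5.100,2.000)
cell (6,0): code 0110 → (6.000,0.289)–(7.000,0.468)
cell (6,2): code 1001 → (7.000,2.570)–(6.000,2.784)
cell (7,0): code 0010 → (7.000,0.468)–(7.444,1.000)
cell (7,1): code 0011 → (7.444,1.000)–(7.486,2.000)
cell (7,2): code 0001 → (7.486,2.000)–(7.000,2.570)
total: 8 segments, chained into 1 closed loop(s), length Σ = 7.767087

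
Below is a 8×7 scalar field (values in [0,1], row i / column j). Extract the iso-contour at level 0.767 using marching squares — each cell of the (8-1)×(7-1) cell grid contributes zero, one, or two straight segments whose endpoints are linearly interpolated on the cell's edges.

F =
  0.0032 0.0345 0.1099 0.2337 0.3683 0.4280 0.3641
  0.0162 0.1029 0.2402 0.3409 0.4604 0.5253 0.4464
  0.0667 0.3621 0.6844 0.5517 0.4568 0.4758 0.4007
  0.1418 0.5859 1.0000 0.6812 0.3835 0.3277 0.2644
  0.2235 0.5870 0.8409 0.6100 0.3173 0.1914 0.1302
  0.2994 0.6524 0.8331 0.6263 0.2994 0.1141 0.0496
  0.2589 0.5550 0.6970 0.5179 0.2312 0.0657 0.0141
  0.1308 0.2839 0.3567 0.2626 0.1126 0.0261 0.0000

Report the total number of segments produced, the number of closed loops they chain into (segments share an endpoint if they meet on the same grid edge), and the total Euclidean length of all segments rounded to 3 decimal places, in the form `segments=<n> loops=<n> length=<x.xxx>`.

segments=8 loops=1 length=7.277

cell (2,1): code 0100 → (2.262,2.000)–(3.000,1.437)
cell (2,2): code 1000 → (3.000,2.731)–(2.262,2.000)
cell (3,1): code 0110 → (3.000,1.437)–(4.000,1.709)
cell (3,2): code 1001 → (4.000,2.320)–(3.000,2.731)
cell (4,1): code 0110 → (4.000,1.709)–(5.000,1.634)
cell (4,2): code 1001 → (5.000,2.320)–(4.000,2.320)
cell (5,1): code 0010 → (5.000,1.634)–(5.486,2.000)
cell (5,2): code 0001 → (5.486,2.000)–(5.000,2.320)
total: 8 segments, chained into 1 closed loop(s), length Σ = 7.276649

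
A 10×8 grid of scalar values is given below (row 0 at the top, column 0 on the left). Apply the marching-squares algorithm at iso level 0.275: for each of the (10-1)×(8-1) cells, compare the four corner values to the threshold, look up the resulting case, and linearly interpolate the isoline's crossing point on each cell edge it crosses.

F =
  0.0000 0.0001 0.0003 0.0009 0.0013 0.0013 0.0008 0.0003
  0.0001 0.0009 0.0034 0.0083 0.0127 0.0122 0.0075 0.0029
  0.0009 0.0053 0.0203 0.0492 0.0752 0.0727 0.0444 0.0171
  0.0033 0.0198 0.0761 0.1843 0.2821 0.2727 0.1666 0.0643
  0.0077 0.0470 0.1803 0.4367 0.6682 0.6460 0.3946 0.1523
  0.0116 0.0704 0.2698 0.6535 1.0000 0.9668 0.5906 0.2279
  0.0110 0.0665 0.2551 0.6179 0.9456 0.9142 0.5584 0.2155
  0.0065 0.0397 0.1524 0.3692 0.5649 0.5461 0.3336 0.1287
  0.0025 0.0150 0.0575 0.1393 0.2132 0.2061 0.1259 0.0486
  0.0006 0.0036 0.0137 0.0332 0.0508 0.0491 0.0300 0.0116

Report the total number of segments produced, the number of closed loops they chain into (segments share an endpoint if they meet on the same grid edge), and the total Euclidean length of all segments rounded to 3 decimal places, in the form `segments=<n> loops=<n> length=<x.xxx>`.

segments=18 loops=1 length=15.398

cell (2,3): code 0100 → (2.966,4.000)–(3.000,3.927)
cell (2,4): code 1000 → (3.000,4.755)–(2.966,4.000)
cell (3,2): code 0100 → (3.359,3.000)–(4.000,2.369)
cell (3,3): code 1110 → (3.000,3.927)–(3.359,3.000)
cell (3,4): code 1101 → (3.006,5.000)–(3.000,4.755)
cell (3,5): code 1100 → (3.475,6.000)–(3.006,5.000)
cell (3,6): code 1000 → (4.000,6.494)–(3.475,6.000)
cell (4,2): code 0110 → (4.000,2.369)–(5.000,2.014)
cell (4,6): code 1001 → (5.000,6.870)–(4.000,6.494)
cell (5,2): code 0110 → (5.000,2.014)–(6.000,2.055)
cell (5,6): code 1001 → (6.000,6.826)–(5.000,6.870)
cell (6,2): code 0110 → (6.000,2.055)–(7.000,2.565)
cell (6,6): code 1001 → (7.000,6.286)–(6.000,6.826)
cell (7,2): code 0010 → (7.000,2.565)–(7.410,3.000)
cell (7,3): code 0011 → (7.410,3.000)–(7.824,4.000)
cell (7,4): code 0011 → (7.824,4.000)–(7.797,5.000)
cell (7,5): code 0011 → (7.797,5.000)–(7.282,6.000)
cell (7,6): code 0001 → (7.282,6.000)–(7.000,6.286)
total: 18 segments, chained into 1 closed loop(s), length Σ = 15.397716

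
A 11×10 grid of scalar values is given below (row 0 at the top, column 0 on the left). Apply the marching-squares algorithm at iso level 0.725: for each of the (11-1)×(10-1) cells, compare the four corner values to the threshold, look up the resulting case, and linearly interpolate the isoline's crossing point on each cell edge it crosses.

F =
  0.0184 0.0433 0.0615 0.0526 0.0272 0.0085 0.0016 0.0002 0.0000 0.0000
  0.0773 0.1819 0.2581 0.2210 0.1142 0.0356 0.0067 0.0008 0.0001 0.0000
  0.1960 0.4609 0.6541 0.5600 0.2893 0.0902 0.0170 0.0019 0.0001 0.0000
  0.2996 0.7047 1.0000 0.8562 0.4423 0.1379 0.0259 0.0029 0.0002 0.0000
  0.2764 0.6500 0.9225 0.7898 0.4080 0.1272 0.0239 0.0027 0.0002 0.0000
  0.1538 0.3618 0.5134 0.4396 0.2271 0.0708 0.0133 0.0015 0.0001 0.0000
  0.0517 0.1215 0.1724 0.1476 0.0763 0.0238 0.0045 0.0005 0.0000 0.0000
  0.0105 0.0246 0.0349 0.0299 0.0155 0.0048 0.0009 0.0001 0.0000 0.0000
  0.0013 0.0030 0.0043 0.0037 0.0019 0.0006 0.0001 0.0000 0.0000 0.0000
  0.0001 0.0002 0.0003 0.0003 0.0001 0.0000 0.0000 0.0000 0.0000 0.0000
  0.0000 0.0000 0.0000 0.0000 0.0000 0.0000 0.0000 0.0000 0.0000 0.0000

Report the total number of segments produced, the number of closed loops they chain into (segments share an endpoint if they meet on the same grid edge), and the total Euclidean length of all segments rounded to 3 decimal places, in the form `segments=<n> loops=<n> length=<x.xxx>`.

cell (2,1): code 0100 → (2.205,2.000)–(3.000,1.069)
cell (2,2): code 1100 → (2.557,3.000)–(2.205,2.000)
cell (2,3): code 1000 → (3.000,3.317)–(2.557,3.000)
cell (3,1): code 0110 → (3.000,1.069)–(4.000,1.275)
cell (3,3): code 1001 → (4.000,3.170)–(3.000,3.317)
cell (4,1): code 0010 → (4.000,1.275)–(4.483,2.000)
cell (4,2): code 0011 → (4.483,2.000)–(4.185,3.000)
cell (4,3): code 0001 → (4.185,3.000)–(4.000,3.170)
total: 8 segments, chained into 1 closed loop(s), length Σ = 7.026500

segments=8 loops=1 length=7.026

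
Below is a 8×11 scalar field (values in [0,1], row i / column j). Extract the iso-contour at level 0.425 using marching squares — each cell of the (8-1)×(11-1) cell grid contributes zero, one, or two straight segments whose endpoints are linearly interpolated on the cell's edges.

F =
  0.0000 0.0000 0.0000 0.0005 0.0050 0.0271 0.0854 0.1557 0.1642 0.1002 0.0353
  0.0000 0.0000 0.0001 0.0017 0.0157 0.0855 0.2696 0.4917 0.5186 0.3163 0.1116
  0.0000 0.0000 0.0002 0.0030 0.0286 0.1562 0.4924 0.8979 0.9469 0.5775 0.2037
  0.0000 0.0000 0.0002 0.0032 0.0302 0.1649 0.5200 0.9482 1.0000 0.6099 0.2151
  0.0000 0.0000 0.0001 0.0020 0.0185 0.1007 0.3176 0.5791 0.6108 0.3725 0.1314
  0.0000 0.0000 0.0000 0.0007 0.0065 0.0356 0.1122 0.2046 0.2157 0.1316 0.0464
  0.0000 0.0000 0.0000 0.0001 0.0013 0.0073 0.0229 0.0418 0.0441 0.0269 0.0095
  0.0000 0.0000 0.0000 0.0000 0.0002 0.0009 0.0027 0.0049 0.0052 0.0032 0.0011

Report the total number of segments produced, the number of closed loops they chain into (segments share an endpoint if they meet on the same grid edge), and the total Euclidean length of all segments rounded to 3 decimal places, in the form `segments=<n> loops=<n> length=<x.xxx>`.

cell (0,6): code 0100 → (0.801,7.000)–(1.000,6.700)
cell (0,7): code 1100 → (0.736,8.000)–(0.801,7.000)
cell (0,8): code 1000 → (1.000,8.463)–(0.736,8.000)
cell (1,5): code 0100 → (1.697,6.000)–(2.000,5.800)
cell (1,6): code 1110 → (1.000,6.700)–(1.697,6.000)
cell (1,8): code 1101 → (1.416,9.000)–(1.000,8.463)
cell (1,9): code 1000 → (2.000,9.408)–(1.416,9.000)
cell (2,5): code 0110 → (2.000,5.800)–(3.000,5.732)
cell (2,9): code 1001 → (3.000,9.468)–(2.000,9.408)
cell (3,5): code 0010 → (3.000,5.732)–(3.469,6.000)
cell (3,6): code 0111 → (3.469,6.000)–(4.000,6.411)
cell (3,8): code 1011 → (4.000,8.780)–(3.779,9.000)
cell (3,9): code 0001 → (3.779,9.000)–(3.000,9.468)
cell (4,6): code 0010 → (4.000,6.411)–(4.411,7.000)
cell (4,7): code 0011 → (4.411,7.000)–(4.470,8.000)
cell (4,8): code 0001 → (4.470,8.000)–(4.000,8.780)
total: 16 segments, chained into 1 closed loop(s), length Σ = 11.704951

segments=16 loops=1 length=11.705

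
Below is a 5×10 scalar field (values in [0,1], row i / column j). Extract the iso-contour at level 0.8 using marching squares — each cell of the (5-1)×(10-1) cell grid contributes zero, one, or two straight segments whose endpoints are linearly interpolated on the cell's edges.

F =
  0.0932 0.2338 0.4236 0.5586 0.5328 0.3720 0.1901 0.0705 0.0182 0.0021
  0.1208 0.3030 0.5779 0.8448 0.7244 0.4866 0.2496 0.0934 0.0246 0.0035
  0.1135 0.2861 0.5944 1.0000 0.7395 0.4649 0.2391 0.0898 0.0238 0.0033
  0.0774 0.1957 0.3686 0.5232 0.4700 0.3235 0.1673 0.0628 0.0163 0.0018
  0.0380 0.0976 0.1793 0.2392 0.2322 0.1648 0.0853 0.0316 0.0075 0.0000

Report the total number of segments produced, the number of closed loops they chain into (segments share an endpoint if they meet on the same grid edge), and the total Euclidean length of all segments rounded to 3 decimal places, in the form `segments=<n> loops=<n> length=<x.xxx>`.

segments=6 loops=1 length=4.282

cell (0,2): code 0100 → (0.843,3.000)–(1.000,2.832)
cell (0,3): code 1000 → (1.000,3.372)–(0.843,3.000)
cell (1,2): code 0110 → (1.000,2.832)–(2.000,2.507)
cell (1,3): code 1001 → (2.000,3.768)–(1.000,3.372)
cell (2,2): code 0010 → (2.000,2.507)–(2.419,3.000)
cell (2,3): code 0001 → (2.419,3.000)–(2.000,3.768)
total: 6 segments, chained into 1 closed loop(s), length Σ = 4.282429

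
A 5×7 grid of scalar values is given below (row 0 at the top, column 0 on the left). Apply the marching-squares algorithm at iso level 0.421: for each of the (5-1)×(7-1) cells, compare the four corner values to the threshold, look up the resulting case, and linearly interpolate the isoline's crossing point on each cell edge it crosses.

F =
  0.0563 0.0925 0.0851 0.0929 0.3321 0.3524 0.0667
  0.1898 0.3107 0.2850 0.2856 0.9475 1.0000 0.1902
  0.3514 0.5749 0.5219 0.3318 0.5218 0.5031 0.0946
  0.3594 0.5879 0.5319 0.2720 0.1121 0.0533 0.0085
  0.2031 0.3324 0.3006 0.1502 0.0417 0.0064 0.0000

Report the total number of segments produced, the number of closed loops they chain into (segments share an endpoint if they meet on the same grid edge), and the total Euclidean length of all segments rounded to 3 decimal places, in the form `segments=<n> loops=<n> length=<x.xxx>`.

cell (0,3): code 0100 → (0.144,4.000)–(1.000,3.205)
cell (0,4): code 1100 → (0.106,5.000)–(0.144,4.000)
cell (0,5): code 1000 → (1.000,5.715)–(0.106,5.000)
cell (1,0): code 0100 → (1.417,1.000)–(2.000,0.311)
cell (1,1): code 1100 → (1.574,2.000)–(1.417,1.000)
cell (1,2): code 1000 → (2.000,2.531)–(1.574,2.000)
cell (1,3): code 0110 → (1.000,3.205)–(2.000,3.469)
cell (1,5): code 1001 → (2.000,5.201)–(1.000,5.715)
cell (2,0): code 0110 → (2.000,0.311)–(3.000,0.270)
cell (2,2): code 1001 → (3.000,2.427)–(2.000,2.531)
cell (2,3): code 0010 → (2.000,3.469)–(2.246,4.000)
cell (2,4): code 0011 → (2.246,4.000)–(2.183,5.000)
cell (2,5): code 0001 → (2.183,5.000)–(2.000,5.201)
cell (3,0): code 0010 → (3.000,0.270)–(3.653,1.000)
cell (3,1): code 0011 → (3.653,1.000)–(3.479,2.000)
cell (3,2): code 0001 → (3.479,2.000)–(3.000,2.427)
total: 16 segments, chained into 2 closed loop(s), length Σ = 14.568567

segments=16 loops=2 length=14.569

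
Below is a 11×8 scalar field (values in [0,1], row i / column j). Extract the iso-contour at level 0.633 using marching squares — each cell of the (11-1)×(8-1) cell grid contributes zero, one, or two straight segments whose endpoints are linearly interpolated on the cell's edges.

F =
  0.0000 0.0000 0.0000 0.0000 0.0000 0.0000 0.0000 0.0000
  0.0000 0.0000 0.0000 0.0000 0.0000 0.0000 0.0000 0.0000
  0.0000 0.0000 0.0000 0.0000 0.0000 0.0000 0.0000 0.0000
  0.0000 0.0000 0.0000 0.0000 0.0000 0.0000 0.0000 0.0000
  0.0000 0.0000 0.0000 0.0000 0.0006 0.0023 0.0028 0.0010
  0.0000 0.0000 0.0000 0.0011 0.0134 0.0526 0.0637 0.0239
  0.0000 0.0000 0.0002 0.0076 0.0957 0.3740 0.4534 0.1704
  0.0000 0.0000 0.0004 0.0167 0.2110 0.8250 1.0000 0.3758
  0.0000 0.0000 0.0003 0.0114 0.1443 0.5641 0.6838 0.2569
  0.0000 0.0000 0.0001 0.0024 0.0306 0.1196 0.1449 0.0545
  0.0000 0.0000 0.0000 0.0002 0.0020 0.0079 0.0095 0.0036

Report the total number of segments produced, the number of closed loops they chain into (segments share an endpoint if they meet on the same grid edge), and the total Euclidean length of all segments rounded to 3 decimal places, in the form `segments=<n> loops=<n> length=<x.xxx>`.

segments=8 loops=1 length=5.574

cell (6,4): code 0100 → (6.574,5.000)–(7.000,4.687)
cell (6,5): code 1100 → (6.329,6.000)–(6.574,5.000)
cell (6,6): code 1000 → (7.000,6.588)–(6.329,6.000)
cell (7,4): code 0010 → (7.000,4.687)–(7.736,5.000)
cell (7,5): code 0111 → (7.736,5.000)–(8.000,5.576)
cell (7,6): code 1001 → (8.000,6.119)–(7.000,6.588)
cell (8,5): code 0010 → (8.000,5.576)–(8.094,6.000)
cell (8,6): code 0001 → (8.094,6.000)–(8.000,6.119)
total: 8 segments, chained into 1 closed loop(s), length Σ = 5.574373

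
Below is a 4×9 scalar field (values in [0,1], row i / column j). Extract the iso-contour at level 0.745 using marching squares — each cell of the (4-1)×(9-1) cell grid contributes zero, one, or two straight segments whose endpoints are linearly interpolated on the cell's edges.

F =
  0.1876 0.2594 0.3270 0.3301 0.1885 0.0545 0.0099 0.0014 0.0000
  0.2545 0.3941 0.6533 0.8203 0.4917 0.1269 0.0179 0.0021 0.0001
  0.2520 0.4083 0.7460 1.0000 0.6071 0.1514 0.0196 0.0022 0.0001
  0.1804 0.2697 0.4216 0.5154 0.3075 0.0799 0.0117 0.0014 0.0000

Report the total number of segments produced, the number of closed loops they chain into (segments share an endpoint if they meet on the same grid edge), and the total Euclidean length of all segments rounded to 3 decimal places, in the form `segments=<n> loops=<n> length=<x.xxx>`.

segments=8 loops=1 length=4.948

cell (0,2): code 0100 → (0.846,3.000)–(1.000,2.549)
cell (0,3): code 1000 → (1.000,3.229)–(0.846,3.000)
cell (1,1): code 0100 → (1.989,2.000)–(2.000,1.997)
cell (1,2): code 1110 → (1.000,2.549)–(1.989,2.000)
cell (1,3): code 1001 → (2.000,3.649)–(1.000,3.229)
cell (2,1): code 0010 → (2.000,1.997)–(2.003,2.000)
cell (2,2): code 0011 → (2.003,2.000)–(2.526,3.000)
cell (2,3): code 0001 → (2.526,3.000)–(2.000,3.649)
total: 8 segments, chained into 1 closed loop(s), length Σ = 4.947748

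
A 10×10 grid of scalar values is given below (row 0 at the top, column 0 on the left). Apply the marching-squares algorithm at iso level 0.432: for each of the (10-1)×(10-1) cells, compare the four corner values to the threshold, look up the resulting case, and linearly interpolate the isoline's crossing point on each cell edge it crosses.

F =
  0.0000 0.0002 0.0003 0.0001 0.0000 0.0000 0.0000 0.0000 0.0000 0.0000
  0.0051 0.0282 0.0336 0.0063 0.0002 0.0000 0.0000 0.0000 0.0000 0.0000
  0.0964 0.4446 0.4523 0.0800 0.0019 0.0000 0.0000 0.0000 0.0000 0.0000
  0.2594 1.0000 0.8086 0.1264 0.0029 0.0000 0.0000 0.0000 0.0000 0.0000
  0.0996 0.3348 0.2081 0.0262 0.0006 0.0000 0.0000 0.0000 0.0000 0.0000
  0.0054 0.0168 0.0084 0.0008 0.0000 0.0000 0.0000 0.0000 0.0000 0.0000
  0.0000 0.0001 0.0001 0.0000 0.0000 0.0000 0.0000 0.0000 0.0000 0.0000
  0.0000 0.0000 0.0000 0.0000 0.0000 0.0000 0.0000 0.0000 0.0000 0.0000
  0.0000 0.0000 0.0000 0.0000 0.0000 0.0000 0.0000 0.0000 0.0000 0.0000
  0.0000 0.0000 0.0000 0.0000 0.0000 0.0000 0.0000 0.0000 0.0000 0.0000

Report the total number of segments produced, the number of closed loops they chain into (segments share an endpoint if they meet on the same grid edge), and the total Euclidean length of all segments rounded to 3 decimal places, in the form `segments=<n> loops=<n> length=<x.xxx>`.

cell (1,0): code 0100 → (1.970,1.000)–(2.000,0.964)
cell (1,1): code 1100 → (1.952,2.000)–(1.970,1.000)
cell (1,2): code 1000 → (2.000,2.055)–(1.952,2.000)
cell (2,0): code 0110 → (2.000,0.964)–(3.000,0.233)
cell (2,2): code 1001 → (3.000,2.552)–(2.000,2.055)
cell (3,0): code 0010 → (3.000,0.233)–(3.854,1.000)
cell (3,1): code 0011 → (3.854,1.000)–(3.627,2.000)
cell (3,2): code 0001 → (3.627,2.000)–(3.000,2.552)
total: 8 segments, chained into 1 closed loop(s), length Σ = 6.484397

segments=8 loops=1 length=6.484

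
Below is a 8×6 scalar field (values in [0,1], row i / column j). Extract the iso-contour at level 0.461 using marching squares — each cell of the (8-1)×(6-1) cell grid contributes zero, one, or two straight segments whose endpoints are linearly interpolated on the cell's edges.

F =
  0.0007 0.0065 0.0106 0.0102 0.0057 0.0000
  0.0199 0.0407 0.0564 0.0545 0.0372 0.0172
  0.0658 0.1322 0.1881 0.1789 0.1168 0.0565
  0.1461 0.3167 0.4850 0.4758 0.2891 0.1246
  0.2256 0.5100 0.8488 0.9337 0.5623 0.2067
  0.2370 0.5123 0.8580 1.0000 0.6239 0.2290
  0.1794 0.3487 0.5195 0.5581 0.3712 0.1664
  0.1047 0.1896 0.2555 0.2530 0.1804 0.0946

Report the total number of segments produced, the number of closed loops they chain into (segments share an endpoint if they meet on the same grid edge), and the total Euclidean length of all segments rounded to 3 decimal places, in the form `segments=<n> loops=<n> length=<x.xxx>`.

segments=16 loops=1 length=10.992

cell (2,1): code 0100 → (2.919,2.000)–(3.000,1.857)
cell (2,2): code 1100 → (2.950,3.000)–(2.919,2.000)
cell (2,3): code 1000 → (3.000,3.079)–(2.950,3.000)
cell (3,0): code 0100 → (3.747,1.000)–(4.000,0.828)
cell (3,1): code 1110 → (3.000,1.857)–(3.747,1.000)
cell (3,3): code 1101 → (3.629,4.000)–(3.000,3.079)
cell (3,4): code 1000 → (4.000,4.285)–(3.629,4.000)
cell (4,0): code 0110 → (4.000,0.828)–(5.000,0.814)
cell (4,4): code 1001 → (5.000,4.413)–(4.000,4.285)
cell (5,0): code 0010 → (5.000,0.814)–(5.314,1.000)
cell (5,1): code 0111 → (5.314,1.000)–(6.000,1.657)
cell (5,3): code 1011 → (6.000,3.520)–(5.645,4.000)
cell (5,4): code 0001 → (5.645,4.000)–(5.000,4.413)
cell (6,1): code 0010 → (6.000,1.657)–(6.222,2.000)
cell (6,2): code 0011 → (6.222,2.000)–(6.318,3.000)
cell (6,3): code 0001 → (6.318,3.000)–(6.000,3.520)
total: 16 segments, chained into 1 closed loop(s), length Σ = 10.992438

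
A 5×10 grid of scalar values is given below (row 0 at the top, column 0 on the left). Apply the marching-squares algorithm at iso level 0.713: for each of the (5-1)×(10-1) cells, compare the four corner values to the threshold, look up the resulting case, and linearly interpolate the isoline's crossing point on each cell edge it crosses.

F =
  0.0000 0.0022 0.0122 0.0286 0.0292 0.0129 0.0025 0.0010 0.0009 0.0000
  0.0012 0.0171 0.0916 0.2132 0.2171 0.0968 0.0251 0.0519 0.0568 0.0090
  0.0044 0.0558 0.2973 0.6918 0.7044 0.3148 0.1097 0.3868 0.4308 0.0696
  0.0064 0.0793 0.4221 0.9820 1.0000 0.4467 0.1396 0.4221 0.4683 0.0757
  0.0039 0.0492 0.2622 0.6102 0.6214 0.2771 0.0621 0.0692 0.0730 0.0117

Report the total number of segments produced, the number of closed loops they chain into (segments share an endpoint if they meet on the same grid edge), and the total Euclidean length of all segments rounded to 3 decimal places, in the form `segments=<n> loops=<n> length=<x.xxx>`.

segments=6 loops=1 length=5.933

cell (2,2): code 0100 → (2.073,3.000)–(3.000,2.520)
cell (2,3): code 1100 → (2.029,4.000)–(2.073,3.000)
cell (2,4): code 1000 → (3.000,4.519)–(2.029,4.000)
cell (3,2): code 0010 → (3.000,2.520)–(3.724,3.000)
cell (3,3): code 0011 → (3.724,3.000)–(3.758,4.000)
cell (3,4): code 0001 → (3.758,4.000)–(3.000,4.519)
total: 6 segments, chained into 1 closed loop(s), length Σ = 5.933431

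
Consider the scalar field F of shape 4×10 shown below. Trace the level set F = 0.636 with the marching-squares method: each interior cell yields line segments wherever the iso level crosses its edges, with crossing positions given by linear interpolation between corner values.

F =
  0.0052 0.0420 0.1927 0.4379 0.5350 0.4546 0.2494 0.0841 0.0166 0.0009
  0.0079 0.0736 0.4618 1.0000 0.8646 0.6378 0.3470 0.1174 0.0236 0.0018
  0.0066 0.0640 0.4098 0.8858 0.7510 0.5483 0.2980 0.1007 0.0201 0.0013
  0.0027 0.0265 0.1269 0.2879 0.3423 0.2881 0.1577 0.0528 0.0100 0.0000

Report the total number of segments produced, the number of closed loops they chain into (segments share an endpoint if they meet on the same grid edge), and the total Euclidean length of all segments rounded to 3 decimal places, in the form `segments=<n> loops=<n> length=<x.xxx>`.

segments=10 loops=1 length=7.577

cell (0,2): code 0100 → (0.352,3.000)–(1.000,2.324)
cell (0,3): code 1100 → (0.306,4.000)–(0.352,3.000)
cell (0,4): code 1100 → (0.990,5.000)–(0.306,4.000)
cell (0,5): code 1000 → (1.000,5.006)–(0.990,5.000)
cell (1,2): code 0110 → (1.000,2.324)–(2.000,2.475)
cell (1,4): code 1011 → (2.000,4.567)–(1.020,5.000)
cell (1,5): code 0001 → (1.020,5.000)–(1.000,5.006)
cell (2,2): code 0010 → (2.000,2.475)–(2.418,3.000)
cell (2,3): code 0011 → (2.418,3.000)–(2.281,4.000)
cell (2,4): code 0001 → (2.281,4.000)–(2.000,4.567)
total: 10 segments, chained into 1 closed loop(s), length Σ = 7.577386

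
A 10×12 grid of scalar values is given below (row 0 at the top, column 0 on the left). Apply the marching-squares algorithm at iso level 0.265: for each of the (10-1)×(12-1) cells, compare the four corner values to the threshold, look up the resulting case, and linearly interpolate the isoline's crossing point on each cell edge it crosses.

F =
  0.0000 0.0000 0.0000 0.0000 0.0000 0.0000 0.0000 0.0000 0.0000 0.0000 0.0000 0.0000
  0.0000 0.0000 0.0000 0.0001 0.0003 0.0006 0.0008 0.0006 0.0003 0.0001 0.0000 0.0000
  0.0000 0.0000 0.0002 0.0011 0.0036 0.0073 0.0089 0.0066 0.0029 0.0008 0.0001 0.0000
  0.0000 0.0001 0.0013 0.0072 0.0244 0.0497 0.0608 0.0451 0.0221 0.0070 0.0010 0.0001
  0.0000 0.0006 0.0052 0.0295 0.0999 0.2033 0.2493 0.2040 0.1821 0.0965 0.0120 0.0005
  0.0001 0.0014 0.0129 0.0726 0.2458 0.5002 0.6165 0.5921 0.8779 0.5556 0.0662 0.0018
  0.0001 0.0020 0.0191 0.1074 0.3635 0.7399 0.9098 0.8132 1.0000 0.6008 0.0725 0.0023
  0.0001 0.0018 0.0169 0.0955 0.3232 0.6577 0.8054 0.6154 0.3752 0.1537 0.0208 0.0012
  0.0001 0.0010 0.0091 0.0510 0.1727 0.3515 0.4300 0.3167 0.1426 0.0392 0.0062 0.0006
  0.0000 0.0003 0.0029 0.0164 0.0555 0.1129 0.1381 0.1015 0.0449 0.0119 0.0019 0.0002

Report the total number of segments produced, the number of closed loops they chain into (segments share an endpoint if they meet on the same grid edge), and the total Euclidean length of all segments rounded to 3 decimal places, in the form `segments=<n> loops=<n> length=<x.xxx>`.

cell (4,4): code 0100 → (4.208,5.000)–(5.000,4.075)
cell (4,5): code 1100 → (4.043,6.000)–(4.208,5.000)
cell (4,6): code 1100 → (4.157,7.000)–(4.043,6.000)
cell (4,7): code 1100 → (4.119,8.000)–(4.157,7.000)
cell (4,8): code 1100 → (4.367,9.000)–(4.119,8.000)
cell (4,9): code 1000 → (5.000,9.594)–(4.367,9.000)
cell (5,3): code 0100 → (5.163,4.000)–(6.000,3.615)
cell (5,4): code 1110 → (5.000,4.075)–(5.163,4.000)
cell (5,9): code 1001 → (6.000,9.636)–(5.000,9.594)
cell (6,3): code 0110 → (6.000,3.615)–(7.000,3.744)
cell (6,8): code 1011 → (7.000,8.498)–(6.751,9.000)
cell (6,9): code 0001 → (6.751,9.000)–(6.000,9.636)
cell (7,3): code 0010 → (7.000,3.744)–(7.387,4.000)
cell (7,4): code 0111 → (7.387,4.000)–(8.000,4.516)
cell (7,7): code 1011 → (8.000,7.297)–(7.474,8.000)
cell (7,8): code 0001 → (7.474,8.000)–(7.000,8.498)
cell (8,4): code 0010 → (8.000,4.516)–(8.363,5.000)
cell (8,5): code 0011 → (8.363,5.000)–(8.565,6.000)
cell (8,6): code 0011 → (8.565,6.000)–(8.240,7.000)
cell (8,7): code 0001 → (8.240,7.000)–(8.000,7.297)
total: 20 segments, chained into 1 closed loop(s), length Σ = 16.679766

segments=20 loops=1 length=16.680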